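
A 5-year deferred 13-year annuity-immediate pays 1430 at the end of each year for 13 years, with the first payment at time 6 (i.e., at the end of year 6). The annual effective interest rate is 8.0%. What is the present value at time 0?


PV at time 5 of the 13-year annuity-immediate:
a_n = 1430 * (1-(1+0.08)^(-13))/0.08 = 11302.3996
Discount back 5 years to time 0:
PV = 11302.3996 * (1+0.08)^(-5)
= 11302.3996 * 0.680583
= 7692.2233


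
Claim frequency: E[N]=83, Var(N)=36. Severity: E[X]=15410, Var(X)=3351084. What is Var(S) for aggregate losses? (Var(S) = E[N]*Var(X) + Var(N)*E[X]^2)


Var(S) = E[N]*Var(X) + Var(N)*E[X]^2
= 83*3351084 + 36*15410^2
= 278139972 + 8548851600
= 8.8270e+09


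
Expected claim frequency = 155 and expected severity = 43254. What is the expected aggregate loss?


E[S] = E[N] * E[X]
= 155 * 43254
= 6.7044e+06


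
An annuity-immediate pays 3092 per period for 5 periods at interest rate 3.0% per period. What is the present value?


PV = PMT * (1 - (1+i)^(-n)) / i
= 3092 * (1 - (1+0.03)^(-5)) / 0.03
= 3092 * (1 - 0.862609) / 0.03
= 3092 * 4.579707
= 14160.4546


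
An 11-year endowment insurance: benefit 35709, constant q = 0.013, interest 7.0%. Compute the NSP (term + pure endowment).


Term component = 3292.0106
Pure endowment = 11_p_x * v^11 * benefit = 0.865942 * 0.475093 * 35709 = 14690.7786
NSP = 17982.7892


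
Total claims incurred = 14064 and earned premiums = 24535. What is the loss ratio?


Loss ratio = claims / premiums
= 14064 / 24535
= 0.5732


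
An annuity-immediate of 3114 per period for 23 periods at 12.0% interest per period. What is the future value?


FV = PMT * ((1+i)^n - 1) / i
= 3114 * ((1.12)^23 - 1) / 0.12
= 3114 * (13.552347 - 1) / 0.12
= 325733.4115


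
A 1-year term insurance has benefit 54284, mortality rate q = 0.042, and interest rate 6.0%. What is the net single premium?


NSP = benefit * q * v
v = 1/(1+i) = 0.943396
NSP = 54284 * 0.042 * 0.943396
= 2150.8755


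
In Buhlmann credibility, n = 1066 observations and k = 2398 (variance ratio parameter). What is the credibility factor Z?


Z = n / (n + k)
= 1066 / (1066 + 2398)
= 1066 / 3464
= 0.3077


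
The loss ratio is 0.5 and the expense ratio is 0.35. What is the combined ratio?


Combined ratio = loss ratio + expense ratio
= 0.5 + 0.35
= 0.85


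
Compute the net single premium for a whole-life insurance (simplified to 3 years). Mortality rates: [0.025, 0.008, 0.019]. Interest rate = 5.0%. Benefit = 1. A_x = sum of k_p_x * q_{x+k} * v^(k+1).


v = 0.952381
Year 0: k_p_x=1.0, q=0.025, term=0.02381
Year 1: k_p_x=0.975, q=0.008, term=0.007075
Year 2: k_p_x=0.9672, q=0.019, term=0.015875
A_x = 0.0468


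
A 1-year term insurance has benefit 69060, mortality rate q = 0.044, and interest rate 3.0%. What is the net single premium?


NSP = benefit * q * v
v = 1/(1+i) = 0.970874
NSP = 69060 * 0.044 * 0.970874
= 2950.1359


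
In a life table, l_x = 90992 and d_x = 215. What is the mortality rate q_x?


q_x = d_x / l_x
= 215 / 90992
= 0.0024


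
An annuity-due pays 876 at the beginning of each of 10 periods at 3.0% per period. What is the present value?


PV_due = PMT * (1-(1+i)^(-n))/i * (1+i)
PV_immediate = 7472.4577
PV_due = 7472.4577 * 1.03
= 7696.6314


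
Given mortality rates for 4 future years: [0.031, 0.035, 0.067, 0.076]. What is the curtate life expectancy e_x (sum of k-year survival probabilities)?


e_x = sum_{k=1}^{n} k_p_x
k_p_x values:
  1_p_x = 0.969
  2_p_x = 0.935085
  3_p_x = 0.872434
  4_p_x = 0.806129
e_x = 3.5826


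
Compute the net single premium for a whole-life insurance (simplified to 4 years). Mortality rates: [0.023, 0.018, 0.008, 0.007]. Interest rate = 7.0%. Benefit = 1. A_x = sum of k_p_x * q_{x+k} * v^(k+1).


v = 0.934579
Year 0: k_p_x=1.0, q=0.023, term=0.021495
Year 1: k_p_x=0.977, q=0.018, term=0.01536
Year 2: k_p_x=0.959414, q=0.008, term=0.006265
Year 3: k_p_x=0.951739, q=0.007, term=0.005083
A_x = 0.0482


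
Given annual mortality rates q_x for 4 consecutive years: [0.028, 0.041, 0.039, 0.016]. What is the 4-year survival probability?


p_k = 1 - q_k for each year
Survival = product of (1 - q_k)
= 0.972 * 0.959 * 0.961 * 0.984
= 0.8815


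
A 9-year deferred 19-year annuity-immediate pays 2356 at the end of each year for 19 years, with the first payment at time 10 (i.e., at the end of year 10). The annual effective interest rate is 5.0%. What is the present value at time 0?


PV at time 9 of the 19-year annuity-immediate:
a_n = 2356 * (1-(1+0.05)^(-19))/0.05 = 28473.0159
Discount back 9 years to time 0:
PV = 28473.0159 * (1+0.05)^(-9)
= 28473.0159 * 0.644609
= 18353.96


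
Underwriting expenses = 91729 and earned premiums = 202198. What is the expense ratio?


Expense ratio = expenses / premiums
= 91729 / 202198
= 0.4537


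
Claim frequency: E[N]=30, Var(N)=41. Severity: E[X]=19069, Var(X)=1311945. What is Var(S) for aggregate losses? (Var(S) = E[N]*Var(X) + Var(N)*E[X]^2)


Var(S) = E[N]*Var(X) + Var(N)*E[X]^2
= 30*1311945 + 41*19069^2
= 39358350 + 14908697201
= 1.4948e+10


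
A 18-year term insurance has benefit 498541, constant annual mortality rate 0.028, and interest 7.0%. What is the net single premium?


NSP = benefit * sum_{k=0}^{n-1} k_p_x * q * v^(k+1)
With constant q=0.028, v=0.934579
Sum = 0.235013
NSP = 498541 * 0.235013
= 117163.7468


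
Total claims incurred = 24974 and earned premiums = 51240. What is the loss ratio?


Loss ratio = claims / premiums
= 24974 / 51240
= 0.4874


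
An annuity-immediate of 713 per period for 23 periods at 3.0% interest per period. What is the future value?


FV = PMT * ((1+i)^n - 1) / i
= 713 * ((1.03)^23 - 1) / 0.03
= 713 * (1.973587 - 1) / 0.03
= 23138.9061


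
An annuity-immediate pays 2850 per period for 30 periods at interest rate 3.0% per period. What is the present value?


PV = PMT * (1 - (1+i)^(-n)) / i
= 2850 * (1 - (1+0.03)^(-30)) / 0.03
= 2850 * (1 - 0.411987) / 0.03
= 2850 * 19.600441
= 55861.2578


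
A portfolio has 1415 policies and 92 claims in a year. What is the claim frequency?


frequency = claims / policies
= 92 / 1415
= 0.065


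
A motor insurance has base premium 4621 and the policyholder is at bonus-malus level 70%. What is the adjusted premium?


adjusted = base * BM_level / 100
= 4621 * 70 / 100
= 4621 * 0.7
= 3234.7


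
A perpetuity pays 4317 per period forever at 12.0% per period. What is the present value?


PV = PMT / i
= 4317 / 0.12
= 35975.0


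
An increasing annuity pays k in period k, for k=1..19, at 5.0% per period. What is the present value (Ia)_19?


(Ia)_n = sum_{k=1}^{n} k * v^k, v = 1/(1+i)
v = 0.952381
Sum computed term by term:
(Ia)_19 = 103.4128


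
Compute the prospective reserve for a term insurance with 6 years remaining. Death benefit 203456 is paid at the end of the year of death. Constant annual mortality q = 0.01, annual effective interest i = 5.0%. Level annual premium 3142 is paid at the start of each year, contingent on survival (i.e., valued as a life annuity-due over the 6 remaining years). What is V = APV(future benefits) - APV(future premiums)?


v = 1/(1+i) = 0.952381
APV(future benefits) per unit = sum_{k=0}^{5} k_p_x * q * v^(k+1) = 0.049576
APV(future benefits) = 203456 * 0.049576 = 10086.4335
Life annuity-due factor ä_{x:6} = sum_{k=0}^{5} k_p_x * v^k = 5.205428
APV(future premiums) = 3142 * 5.205428 = 16355.4541
V = 10086.4335 - 16355.4541
= -6269.0206


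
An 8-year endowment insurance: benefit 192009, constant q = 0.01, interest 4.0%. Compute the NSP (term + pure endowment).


Term component = 12509.7508
Pure endowment = 8_p_x * v^8 * benefit = 0.922745 * 0.73069 * 192009 = 129460.2461
NSP = 141969.9969


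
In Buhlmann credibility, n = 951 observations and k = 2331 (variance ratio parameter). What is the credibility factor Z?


Z = n / (n + k)
= 951 / (951 + 2331)
= 951 / 3282
= 0.2898


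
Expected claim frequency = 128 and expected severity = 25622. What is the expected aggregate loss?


E[S] = E[N] * E[X]
= 128 * 25622
= 3.2796e+06


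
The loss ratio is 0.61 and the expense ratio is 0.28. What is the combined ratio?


Combined ratio = loss ratio + expense ratio
= 0.61 + 0.28
= 0.89


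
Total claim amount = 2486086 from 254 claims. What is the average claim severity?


severity = total / number
= 2486086 / 254
= 9787.7402


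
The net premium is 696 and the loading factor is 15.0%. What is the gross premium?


Gross = net * (1 + loading)
= 696 * (1 + 0.15)
= 696 * 1.15
= 800.4


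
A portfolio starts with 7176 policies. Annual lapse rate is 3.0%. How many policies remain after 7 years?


remaining = initial * (1 - lapse)^years
= 7176 * (1 - 0.03)^7
= 7176 * 0.807983
= 5798.0849


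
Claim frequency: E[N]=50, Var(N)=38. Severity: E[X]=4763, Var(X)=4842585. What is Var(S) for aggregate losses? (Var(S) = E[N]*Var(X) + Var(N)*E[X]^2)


Var(S) = E[N]*Var(X) + Var(N)*E[X]^2
= 50*4842585 + 38*4763^2
= 242129250 + 862074422
= 1.1042e+09


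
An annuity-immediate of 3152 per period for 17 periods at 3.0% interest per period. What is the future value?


FV = PMT * ((1+i)^n - 1) / i
= 3152 * ((1.03)^17 - 1) / 0.03
= 3152 * (1.652848 - 1) / 0.03
= 68592.5246


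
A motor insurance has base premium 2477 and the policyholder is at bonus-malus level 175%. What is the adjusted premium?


adjusted = base * BM_level / 100
= 2477 * 175 / 100
= 2477 * 1.75
= 4334.75


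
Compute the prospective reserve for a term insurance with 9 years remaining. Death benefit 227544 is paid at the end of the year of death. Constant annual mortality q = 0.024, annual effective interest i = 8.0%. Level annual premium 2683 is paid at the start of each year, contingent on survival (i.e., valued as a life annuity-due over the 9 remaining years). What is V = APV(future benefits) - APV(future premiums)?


v = 1/(1+i) = 0.925926
APV(future benefits) per unit = sum_{k=0}^{8} k_p_x * q * v^(k+1) = 0.137998
APV(future benefits) = 227544 * 0.137998 = 31400.6585
Life annuity-due factor ä_{x:9} = sum_{k=0}^{8} k_p_x * v^k = 6.209918
APV(future premiums) = 2683 * 6.209918 = 16661.2106
V = 31400.6585 - 16661.2106
= 14739.4479


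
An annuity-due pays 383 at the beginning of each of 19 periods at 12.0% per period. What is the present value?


PV_due = PMT * (1-(1+i)^(-n))/i * (1+i)
PV_immediate = 2821.0925
PV_due = 2821.0925 * 1.12
= 3159.6236


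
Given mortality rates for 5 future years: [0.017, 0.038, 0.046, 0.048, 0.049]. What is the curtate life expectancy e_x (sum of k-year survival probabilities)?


e_x = sum_{k=1}^{n} k_p_x
k_p_x values:
  1_p_x = 0.983
  2_p_x = 0.945646
  3_p_x = 0.902146
  4_p_x = 0.858843
  5_p_x = 0.81676
e_x = 4.5064


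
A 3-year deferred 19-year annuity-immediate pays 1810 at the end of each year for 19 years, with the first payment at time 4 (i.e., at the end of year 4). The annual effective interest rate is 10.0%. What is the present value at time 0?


PV at time 3 of the 19-year annuity-immediate:
a_n = 1810 * (1-(1+0.1)^(-19))/0.1 = 15140.5054
Discount back 3 years to time 0:
PV = 15140.5054 * (1+0.1)^(-3)
= 15140.5054 * 0.751315
= 11375.2858


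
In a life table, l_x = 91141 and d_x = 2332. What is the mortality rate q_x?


q_x = d_x / l_x
= 2332 / 91141
= 0.0256


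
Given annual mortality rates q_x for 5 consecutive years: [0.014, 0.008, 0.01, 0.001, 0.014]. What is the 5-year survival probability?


p_k = 1 - q_k for each year
Survival = product of (1 - q_k)
= 0.986 * 0.992 * 0.99 * 0.999 * 0.986
= 0.9538


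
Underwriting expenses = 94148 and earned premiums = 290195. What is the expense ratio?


Expense ratio = expenses / premiums
= 94148 / 290195
= 0.3244


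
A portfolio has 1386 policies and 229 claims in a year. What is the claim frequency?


frequency = claims / policies
= 229 / 1386
= 0.1652


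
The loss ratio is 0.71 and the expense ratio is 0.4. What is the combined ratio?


Combined ratio = loss ratio + expense ratio
= 0.71 + 0.4
= 1.11


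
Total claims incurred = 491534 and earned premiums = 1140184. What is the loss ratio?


Loss ratio = claims / premiums
= 491534 / 1140184
= 0.4311


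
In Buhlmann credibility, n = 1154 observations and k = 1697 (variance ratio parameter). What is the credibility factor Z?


Z = n / (n + k)
= 1154 / (1154 + 1697)
= 1154 / 2851
= 0.4048


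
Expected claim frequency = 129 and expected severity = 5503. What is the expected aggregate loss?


E[S] = E[N] * E[X]
= 129 * 5503
= 709887


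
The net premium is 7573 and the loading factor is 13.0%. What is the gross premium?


Gross = net * (1 + loading)
= 7573 * (1 + 0.13)
= 7573 * 1.13
= 8557.49


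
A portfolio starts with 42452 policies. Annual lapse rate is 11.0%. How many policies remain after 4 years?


remaining = initial * (1 - lapse)^years
= 42452 * (1 - 0.11)^4
= 42452 * 0.627422
= 26635.3361


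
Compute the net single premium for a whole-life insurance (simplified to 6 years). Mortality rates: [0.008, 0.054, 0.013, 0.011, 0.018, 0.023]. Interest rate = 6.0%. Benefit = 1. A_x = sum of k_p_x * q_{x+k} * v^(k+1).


v = 0.943396
Year 0: k_p_x=1.0, q=0.008, term=0.007547
Year 1: k_p_x=0.992, q=0.054, term=0.047675
Year 2: k_p_x=0.938432, q=0.013, term=0.010243
Year 3: k_p_x=0.926232, q=0.011, term=0.00807
Year 4: k_p_x=0.916044, q=0.018, term=0.012321
Year 5: k_p_x=0.899555, q=0.023, term=0.014585
A_x = 0.1004


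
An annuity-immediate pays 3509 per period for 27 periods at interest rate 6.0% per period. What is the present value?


PV = PMT * (1 - (1+i)^(-n)) / i
= 3509 * (1 - (1+0.06)^(-27)) / 0.06
= 3509 * (1 - 0.207368) / 0.06
= 3509 * 13.210534
= 46355.7643


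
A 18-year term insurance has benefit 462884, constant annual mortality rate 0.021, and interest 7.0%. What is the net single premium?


NSP = benefit * sum_{k=0}^{n-1} k_p_x * q * v^(k+1)
With constant q=0.021, v=0.934579
Sum = 0.184172
NSP = 462884 * 0.184172
= 85250.359


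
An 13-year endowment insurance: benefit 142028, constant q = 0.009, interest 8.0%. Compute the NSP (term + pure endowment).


Term component = 9666.9543
Pure endowment = 13_p_x * v^13 * benefit = 0.889114 * 0.367698 * 142028 = 46432.5632
NSP = 56099.5175


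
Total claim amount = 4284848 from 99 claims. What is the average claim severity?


severity = total / number
= 4284848 / 99
= 43281.2929


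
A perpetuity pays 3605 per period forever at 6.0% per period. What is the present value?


PV = PMT / i
= 3605 / 0.06
= 60083.3333


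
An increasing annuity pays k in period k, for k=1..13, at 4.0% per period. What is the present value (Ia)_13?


(Ia)_n = sum_{k=1}^{n} k * v^k, v = 1/(1+i)
v = 0.961538
Sum computed term by term:
(Ia)_13 = 64.4403


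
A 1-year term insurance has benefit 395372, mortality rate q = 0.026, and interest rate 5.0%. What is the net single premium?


NSP = benefit * q * v
v = 1/(1+i) = 0.952381
NSP = 395372 * 0.026 * 0.952381
= 9790.1638


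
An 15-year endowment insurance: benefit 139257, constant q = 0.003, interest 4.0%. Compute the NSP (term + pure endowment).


Term component = 4558.6048
Pure endowment = 15_p_x * v^15 * benefit = 0.955933 * 0.555265 * 139257 = 73916.9979
NSP = 78475.6027


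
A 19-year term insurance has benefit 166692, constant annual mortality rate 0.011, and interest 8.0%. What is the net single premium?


NSP = benefit * sum_{k=0}^{n-1} k_p_x * q * v^(k+1)
With constant q=0.011, v=0.925926
Sum = 0.098179
NSP = 166692 * 0.098179
= 16365.6425


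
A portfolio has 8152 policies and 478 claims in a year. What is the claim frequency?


frequency = claims / policies
= 478 / 8152
= 0.0586


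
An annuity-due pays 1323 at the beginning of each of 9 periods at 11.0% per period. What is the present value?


PV_due = PMT * (1-(1+i)^(-n))/i * (1+i)
PV_immediate = 7325.5139
PV_due = 7325.5139 * 1.11
= 8131.3204


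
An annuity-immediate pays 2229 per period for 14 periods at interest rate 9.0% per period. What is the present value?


PV = PMT * (1 - (1+i)^(-n)) / i
= 2229 * (1 - (1+0.09)^(-14)) / 0.09
= 2229 * (1 - 0.299246) / 0.09
= 2229 * 7.78615
= 17355.3292


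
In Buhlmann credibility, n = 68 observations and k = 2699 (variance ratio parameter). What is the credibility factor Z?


Z = n / (n + k)
= 68 / (68 + 2699)
= 68 / 2767
= 0.0246


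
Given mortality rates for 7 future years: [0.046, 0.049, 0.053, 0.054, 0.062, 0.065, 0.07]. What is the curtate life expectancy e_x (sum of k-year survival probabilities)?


e_x = sum_{k=1}^{n} k_p_x
k_p_x values:
  1_p_x = 0.954
  2_p_x = 0.907254
  3_p_x = 0.85917
  4_p_x = 0.812774
  5_p_x = 0.762382
  6_p_x = 0.712828
  7_p_x = 0.66293
e_x = 5.6713


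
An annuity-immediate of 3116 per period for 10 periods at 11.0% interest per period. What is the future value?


FV = PMT * ((1+i)^n - 1) / i
= 3116 * ((1.11)^10 - 1) / 0.11
= 3116 * (2.839421 - 1) / 0.11
= 52105.7799


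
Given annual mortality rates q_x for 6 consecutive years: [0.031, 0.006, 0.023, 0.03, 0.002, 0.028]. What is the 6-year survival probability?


p_k = 1 - q_k for each year
Survival = product of (1 - q_k)
= 0.969 * 0.994 * 0.977 * 0.97 * 0.998 * 0.972
= 0.8855


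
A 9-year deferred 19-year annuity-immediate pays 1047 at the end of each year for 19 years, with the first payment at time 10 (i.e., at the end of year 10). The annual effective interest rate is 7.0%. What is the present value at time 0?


PV at time 9 of the 19-year annuity-immediate:
a_n = 1047 * (1-(1+0.07)^(-19))/0.07 = 10821.3682
Discount back 9 years to time 0:
PV = 10821.3682 * (1+0.07)^(-9)
= 10821.3682 * 0.543934
= 5886.1073


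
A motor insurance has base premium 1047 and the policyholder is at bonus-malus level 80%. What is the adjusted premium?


adjusted = base * BM_level / 100
= 1047 * 80 / 100
= 1047 * 0.8
= 837.6


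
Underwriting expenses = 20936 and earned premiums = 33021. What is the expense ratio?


Expense ratio = expenses / premiums
= 20936 / 33021
= 0.634


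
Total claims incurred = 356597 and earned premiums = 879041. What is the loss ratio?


Loss ratio = claims / premiums
= 356597 / 879041
= 0.4057


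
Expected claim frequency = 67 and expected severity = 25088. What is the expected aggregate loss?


E[S] = E[N] * E[X]
= 67 * 25088
= 1.6809e+06


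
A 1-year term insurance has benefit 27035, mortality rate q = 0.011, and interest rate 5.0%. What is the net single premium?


NSP = benefit * q * v
v = 1/(1+i) = 0.952381
NSP = 27035 * 0.011 * 0.952381
= 283.2238


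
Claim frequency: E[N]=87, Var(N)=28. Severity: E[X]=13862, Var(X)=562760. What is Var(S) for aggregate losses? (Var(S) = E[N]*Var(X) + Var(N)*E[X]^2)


Var(S) = E[N]*Var(X) + Var(N)*E[X]^2
= 87*562760 + 28*13862^2
= 48960120 + 5380341232
= 5.4293e+09


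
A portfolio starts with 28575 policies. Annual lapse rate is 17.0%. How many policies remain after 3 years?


remaining = initial * (1 - lapse)^years
= 28575 * (1 - 0.17)^3
= 28575 * 0.571787
= 16338.8135


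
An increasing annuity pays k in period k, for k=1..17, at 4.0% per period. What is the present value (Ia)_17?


(Ia)_n = sum_{k=1}^{n} k * v^k, v = 1/(1+i)
v = 0.961538
Sum computed term by term:
(Ia)_17 = 98.1238


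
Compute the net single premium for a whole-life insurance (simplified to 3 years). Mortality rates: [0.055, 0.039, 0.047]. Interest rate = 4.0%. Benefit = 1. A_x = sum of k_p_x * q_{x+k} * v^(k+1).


v = 0.961538
Year 0: k_p_x=1.0, q=0.055, term=0.052885
Year 1: k_p_x=0.945, q=0.039, term=0.034075
Year 2: k_p_x=0.908145, q=0.047, term=0.037945
A_x = 0.1249


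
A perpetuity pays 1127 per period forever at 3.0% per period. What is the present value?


PV = PMT / i
= 1127 / 0.03
= 37566.6667


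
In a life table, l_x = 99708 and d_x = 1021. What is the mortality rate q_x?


q_x = d_x / l_x
= 1021 / 99708
= 0.0102


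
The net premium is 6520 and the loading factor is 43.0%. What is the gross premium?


Gross = net * (1 + loading)
= 6520 * (1 + 0.43)
= 6520 * 1.43
= 9323.6


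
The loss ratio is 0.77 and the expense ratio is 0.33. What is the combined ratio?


Combined ratio = loss ratio + expense ratio
= 0.77 + 0.33
= 1.1


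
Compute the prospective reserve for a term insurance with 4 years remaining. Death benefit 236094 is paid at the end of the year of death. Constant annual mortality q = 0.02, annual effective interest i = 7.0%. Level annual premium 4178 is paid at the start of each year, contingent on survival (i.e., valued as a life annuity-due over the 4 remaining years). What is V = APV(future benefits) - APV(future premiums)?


v = 1/(1+i) = 0.934579
APV(future benefits) per unit = sum_{k=0}^{3} k_p_x * q * v^(k+1) = 0.065851
APV(future benefits) = 236094 * 0.065851 = 15547.039
Life annuity-due factor ä_{x:4} = sum_{k=0}^{3} k_p_x * v^k = 3.523031
APV(future premiums) = 4178 * 3.523031 = 14719.2253
V = 15547.039 - 14719.2253
= 827.8136


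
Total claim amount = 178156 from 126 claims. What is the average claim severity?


severity = total / number
= 178156 / 126
= 1413.9365


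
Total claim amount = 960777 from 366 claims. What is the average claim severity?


severity = total / number
= 960777 / 366
= 2625.0738


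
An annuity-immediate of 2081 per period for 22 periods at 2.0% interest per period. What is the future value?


FV = PMT * ((1+i)^n - 1) / i
= 2081 * ((1.02)^22 - 1) / 0.02
= 2081 * (1.54598 - 1) / 0.02
= 56809.1847


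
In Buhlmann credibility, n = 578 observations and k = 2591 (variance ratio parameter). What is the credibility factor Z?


Z = n / (n + k)
= 578 / (578 + 2591)
= 578 / 3169
= 0.1824


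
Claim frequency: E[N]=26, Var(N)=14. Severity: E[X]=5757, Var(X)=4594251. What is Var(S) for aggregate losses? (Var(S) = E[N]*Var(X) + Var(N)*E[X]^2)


Var(S) = E[N]*Var(X) + Var(N)*E[X]^2
= 26*4594251 + 14*5757^2
= 119450526 + 464002686
= 5.8345e+08


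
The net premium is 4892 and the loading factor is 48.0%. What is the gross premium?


Gross = net * (1 + loading)
= 4892 * (1 + 0.48)
= 4892 * 1.48
= 7240.16


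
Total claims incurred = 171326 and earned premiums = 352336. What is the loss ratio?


Loss ratio = claims / premiums
= 171326 / 352336
= 0.4863


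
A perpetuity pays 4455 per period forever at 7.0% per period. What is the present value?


PV = PMT / i
= 4455 / 0.07
= 63642.8571


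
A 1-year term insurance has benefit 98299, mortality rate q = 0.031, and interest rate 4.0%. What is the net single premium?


NSP = benefit * q * v
v = 1/(1+i) = 0.961538
NSP = 98299 * 0.031 * 0.961538
= 2930.0663


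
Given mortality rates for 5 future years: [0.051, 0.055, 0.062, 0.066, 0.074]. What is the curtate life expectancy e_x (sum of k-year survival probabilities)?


e_x = sum_{k=1}^{n} k_p_x
k_p_x values:
  1_p_x = 0.949
  2_p_x = 0.896805
  3_p_x = 0.841203
  4_p_x = 0.785684
  5_p_x = 0.727543
e_x = 4.2002


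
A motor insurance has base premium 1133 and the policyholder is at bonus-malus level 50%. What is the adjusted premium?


adjusted = base * BM_level / 100
= 1133 * 50 / 100
= 1133 * 0.5
= 566.5


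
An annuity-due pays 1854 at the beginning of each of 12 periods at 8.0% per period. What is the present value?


PV_due = PMT * (1-(1+i)^(-n))/i * (1+i)
PV_immediate = 13971.8886
PV_due = 13971.8886 * 1.08
= 15089.6397


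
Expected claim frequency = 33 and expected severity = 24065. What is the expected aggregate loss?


E[S] = E[N] * E[X]
= 33 * 24065
= 794145


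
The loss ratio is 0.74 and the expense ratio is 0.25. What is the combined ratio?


Combined ratio = loss ratio + expense ratio
= 0.74 + 0.25
= 0.99


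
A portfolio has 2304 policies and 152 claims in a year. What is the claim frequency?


frequency = claims / policies
= 152 / 2304
= 0.066


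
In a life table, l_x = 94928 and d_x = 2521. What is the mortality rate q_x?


q_x = d_x / l_x
= 2521 / 94928
= 0.0266


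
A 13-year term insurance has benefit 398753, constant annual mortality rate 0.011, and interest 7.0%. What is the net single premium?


NSP = benefit * sum_{k=0}^{n-1} k_p_x * q * v^(k+1)
With constant q=0.011, v=0.934579
Sum = 0.086997
NSP = 398753 * 0.086997
= 34690.2316


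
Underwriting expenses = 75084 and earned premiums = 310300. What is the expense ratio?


Expense ratio = expenses / premiums
= 75084 / 310300
= 0.242


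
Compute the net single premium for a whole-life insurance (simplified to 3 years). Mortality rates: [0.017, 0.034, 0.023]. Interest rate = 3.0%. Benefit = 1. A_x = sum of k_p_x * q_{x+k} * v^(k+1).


v = 0.970874
Year 0: k_p_x=1.0, q=0.017, term=0.016505
Year 1: k_p_x=0.983, q=0.034, term=0.031503
Year 2: k_p_x=0.949578, q=0.023, term=0.019987
A_x = 0.068


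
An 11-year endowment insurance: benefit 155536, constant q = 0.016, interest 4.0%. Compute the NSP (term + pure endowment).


Term component = 20265.207
Pure endowment = 11_p_x * v^11 * benefit = 0.837425 * 0.649581 * 155536 = 84607.7754
NSP = 104872.9824


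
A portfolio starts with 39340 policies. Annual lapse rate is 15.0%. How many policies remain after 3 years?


remaining = initial * (1 - lapse)^years
= 39340 * (1 - 0.15)^3
= 39340 * 0.614125
= 24159.6775


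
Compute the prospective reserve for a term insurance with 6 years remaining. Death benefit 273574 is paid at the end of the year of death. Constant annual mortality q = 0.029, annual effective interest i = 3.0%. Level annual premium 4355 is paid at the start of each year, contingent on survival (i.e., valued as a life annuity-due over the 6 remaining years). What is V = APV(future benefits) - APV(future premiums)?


v = 1/(1+i) = 0.970874
APV(future benefits) per unit = sum_{k=0}^{5} k_p_x * q * v^(k+1) = 0.14651
APV(future benefits) = 273574 * 0.14651 = 40081.4339
Life annuity-due factor ä_{x:6} = sum_{k=0}^{5} k_p_x * v^k = 5.203645
APV(future premiums) = 4355 * 5.203645 = 22661.8737
V = 40081.4339 - 22661.8737
= 17419.5601


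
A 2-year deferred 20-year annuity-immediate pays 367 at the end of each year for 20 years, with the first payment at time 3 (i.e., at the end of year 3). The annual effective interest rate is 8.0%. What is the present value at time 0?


PV at time 2 of the 20-year annuity-immediate:
a_n = 367 * (1-(1+0.08)^(-20))/0.08 = 3603.2601
Discount back 2 years to time 0:
PV = 3603.2601 * (1+0.08)^(-2)
= 3603.2601 * 0.857339
= 3089.2148


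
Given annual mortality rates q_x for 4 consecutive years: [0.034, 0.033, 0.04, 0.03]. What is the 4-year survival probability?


p_k = 1 - q_k for each year
Survival = product of (1 - q_k)
= 0.966 * 0.967 * 0.96 * 0.97
= 0.8699


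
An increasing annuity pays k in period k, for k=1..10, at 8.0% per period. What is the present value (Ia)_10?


(Ia)_n = sum_{k=1}^{n} k * v^k, v = 1/(1+i)
v = 0.925926
Sum computed term by term:
(Ia)_10 = 32.6869


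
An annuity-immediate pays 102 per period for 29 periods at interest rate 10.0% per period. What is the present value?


PV = PMT * (1 - (1+i)^(-n)) / i
= 102 * (1 - (1+0.1)^(-29)) / 0.1
= 102 * (1 - 0.063039) / 0.1
= 102 * 9.369606
= 955.6998


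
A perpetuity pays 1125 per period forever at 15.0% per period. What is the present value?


PV = PMT / i
= 1125 / 0.15
= 7500.0


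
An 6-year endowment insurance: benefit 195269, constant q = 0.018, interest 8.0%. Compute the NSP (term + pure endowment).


Term component = 15597.9573
Pure endowment = 6_p_x * v^6 * benefit = 0.896745 * 0.63017 * 195269 = 110346.788
NSP = 125944.7453


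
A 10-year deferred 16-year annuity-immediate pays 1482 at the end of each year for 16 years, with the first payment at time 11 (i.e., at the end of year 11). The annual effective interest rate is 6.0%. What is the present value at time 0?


PV at time 10 of the 16-year annuity-immediate:
a_n = 1482 * (1-(1+0.06)^(-16))/0.06 = 14976.9368
Discount back 10 years to time 0:
PV = 14976.9368 * (1+0.06)^(-10)
= 14976.9368 * 0.558395
= 8363.0433


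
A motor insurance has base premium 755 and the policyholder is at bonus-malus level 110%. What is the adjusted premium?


adjusted = base * BM_level / 100
= 755 * 110 / 100
= 755 * 1.1
= 830.5


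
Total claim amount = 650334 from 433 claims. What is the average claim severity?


severity = total / number
= 650334 / 433
= 1501.9261


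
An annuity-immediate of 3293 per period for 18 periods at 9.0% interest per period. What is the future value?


FV = PMT * ((1+i)^n - 1) / i
= 3293 * ((1.09)^18 - 1) / 0.09
= 3293 * (4.71712 - 1) / 0.09
= 136005.3059


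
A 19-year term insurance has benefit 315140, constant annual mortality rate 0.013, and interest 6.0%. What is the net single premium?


NSP = benefit * sum_{k=0}^{n-1} k_p_x * q * v^(k+1)
With constant q=0.013, v=0.943396
Sum = 0.13218
NSP = 315140 * 0.13218
= 41655.1542


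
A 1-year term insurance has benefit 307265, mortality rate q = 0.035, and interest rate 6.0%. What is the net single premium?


NSP = benefit * q * v
v = 1/(1+i) = 0.943396
NSP = 307265 * 0.035 * 0.943396
= 10145.5425


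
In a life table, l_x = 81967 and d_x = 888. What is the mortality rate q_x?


q_x = d_x / l_x
= 888 / 81967
= 0.0108


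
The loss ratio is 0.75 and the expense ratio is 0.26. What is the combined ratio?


Combined ratio = loss ratio + expense ratio
= 0.75 + 0.26
= 1.01


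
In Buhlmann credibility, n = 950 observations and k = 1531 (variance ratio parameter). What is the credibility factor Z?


Z = n / (n + k)
= 950 / (950 + 1531)
= 950 / 2481
= 0.3829


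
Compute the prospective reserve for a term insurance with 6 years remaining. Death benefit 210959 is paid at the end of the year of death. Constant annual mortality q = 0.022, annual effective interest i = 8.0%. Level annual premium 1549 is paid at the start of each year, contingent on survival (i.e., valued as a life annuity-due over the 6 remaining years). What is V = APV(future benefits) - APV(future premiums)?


v = 1/(1+i) = 0.925926
APV(future benefits) per unit = sum_{k=0}^{5} k_p_x * q * v^(k+1) = 0.09675
APV(future benefits) = 210959 * 0.09675 = 20410.3541
Life annuity-due factor ä_{x:6} = sum_{k=0}^{5} k_p_x * v^k = 4.749562
APV(future premiums) = 1549 * 4.749562 = 7357.0714
V = 20410.3541 - 7357.0714
= 13053.2826


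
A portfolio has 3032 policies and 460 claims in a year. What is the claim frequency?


frequency = claims / policies
= 460 / 3032
= 0.1517


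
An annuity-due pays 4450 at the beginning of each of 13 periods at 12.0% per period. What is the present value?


PV_due = PMT * (1-(1+i)^(-n))/i * (1+i)
PV_immediate = 28584.7904
PV_due = 28584.7904 * 1.12
= 32014.9653


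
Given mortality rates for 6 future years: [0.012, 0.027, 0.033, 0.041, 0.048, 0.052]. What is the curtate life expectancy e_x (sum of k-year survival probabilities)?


e_x = sum_{k=1}^{n} k_p_x
k_p_x values:
  1_p_x = 0.988
  2_p_x = 0.961324
  3_p_x = 0.9296
  4_p_x = 0.891487
  5_p_x = 0.848695
  6_p_x = 0.804563
e_x = 5.4237


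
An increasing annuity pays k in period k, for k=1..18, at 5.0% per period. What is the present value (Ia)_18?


(Ia)_n = sum_{k=1}^{n} k * v^k, v = 1/(1+i)
v = 0.952381
Sum computed term by term:
(Ia)_18 = 95.8939


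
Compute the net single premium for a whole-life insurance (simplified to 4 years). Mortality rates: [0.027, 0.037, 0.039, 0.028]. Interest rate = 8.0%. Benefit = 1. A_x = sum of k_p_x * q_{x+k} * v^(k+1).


v = 0.925926
Year 0: k_p_x=1.0, q=0.027, term=0.025
Year 1: k_p_x=0.973, q=0.037, term=0.030865
Year 2: k_p_x=0.936999, q=0.039, term=0.029009
Year 3: k_p_x=0.900456, q=0.028, term=0.018532
A_x = 0.1034


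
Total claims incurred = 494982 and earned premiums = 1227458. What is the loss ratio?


Loss ratio = claims / premiums
= 494982 / 1227458
= 0.4033


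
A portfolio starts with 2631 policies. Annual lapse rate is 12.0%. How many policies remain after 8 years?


remaining = initial * (1 - lapse)^years
= 2631 * (1 - 0.12)^8
= 2631 * 0.359635
= 946.1984


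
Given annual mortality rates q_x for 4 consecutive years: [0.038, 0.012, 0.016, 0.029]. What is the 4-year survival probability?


p_k = 1 - q_k for each year
Survival = product of (1 - q_k)
= 0.962 * 0.988 * 0.984 * 0.971
= 0.9081


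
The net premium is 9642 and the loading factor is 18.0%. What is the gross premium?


Gross = net * (1 + loading)
= 9642 * (1 + 0.18)
= 9642 * 1.18
= 11377.56


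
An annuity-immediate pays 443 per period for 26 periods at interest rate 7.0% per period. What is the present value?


PV = PMT * (1 - (1+i)^(-n)) / i
= 443 * (1 - (1+0.07)^(-26)) / 0.07
= 443 * (1 - 0.172195) / 0.07
= 443 * 11.825779
= 5238.82


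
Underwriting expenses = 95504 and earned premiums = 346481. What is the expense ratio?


Expense ratio = expenses / premiums
= 95504 / 346481
= 0.2756


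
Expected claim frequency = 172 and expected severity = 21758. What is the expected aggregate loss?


E[S] = E[N] * E[X]
= 172 * 21758
= 3.7424e+06


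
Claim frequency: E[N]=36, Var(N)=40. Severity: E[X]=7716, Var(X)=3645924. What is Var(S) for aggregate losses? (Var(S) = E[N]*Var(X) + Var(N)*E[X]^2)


Var(S) = E[N]*Var(X) + Var(N)*E[X]^2
= 36*3645924 + 40*7716^2
= 131253264 + 2381466240
= 2.5127e+09


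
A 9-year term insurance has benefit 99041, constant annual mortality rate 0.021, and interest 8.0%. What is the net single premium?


NSP = benefit * sum_{k=0}^{n-1} k_p_x * q * v^(k+1)
With constant q=0.021, v=0.925926
Sum = 0.121994
NSP = 99041 * 0.121994
= 12082.4127


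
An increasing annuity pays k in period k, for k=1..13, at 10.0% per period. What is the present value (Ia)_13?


(Ia)_n = sum_{k=1}^{n} k * v^k, v = 1/(1+i)
v = 0.909091
Sum computed term by term:
(Ia)_13 = 40.4805


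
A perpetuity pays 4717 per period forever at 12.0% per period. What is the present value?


PV = PMT / i
= 4717 / 0.12
= 39308.3333


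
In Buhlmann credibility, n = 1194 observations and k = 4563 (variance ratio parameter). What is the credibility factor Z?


Z = n / (n + k)
= 1194 / (1194 + 4563)
= 1194 / 5757
= 0.2074


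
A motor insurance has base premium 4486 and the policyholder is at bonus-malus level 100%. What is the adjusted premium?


adjusted = base * BM_level / 100
= 4486 * 100 / 100
= 4486 * 1.0
= 4486.0


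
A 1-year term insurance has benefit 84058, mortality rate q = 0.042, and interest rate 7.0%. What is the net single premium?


NSP = benefit * q * v
v = 1/(1+i) = 0.934579
NSP = 84058 * 0.042 * 0.934579
= 3299.4729


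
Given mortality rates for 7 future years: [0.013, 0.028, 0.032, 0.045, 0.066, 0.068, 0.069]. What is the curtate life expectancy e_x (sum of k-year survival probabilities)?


e_x = sum_{k=1}^{n} k_p_x
k_p_x values:
  1_p_x = 0.987
  2_p_x = 0.959364
  3_p_x = 0.928664
  4_p_x = 0.886874
  5_p_x = 0.828341
  6_p_x = 0.772014
  7_p_x = 0.718745
e_x = 6.081


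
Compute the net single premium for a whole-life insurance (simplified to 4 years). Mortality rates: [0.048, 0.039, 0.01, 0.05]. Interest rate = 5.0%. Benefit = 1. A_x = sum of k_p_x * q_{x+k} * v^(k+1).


v = 0.952381
Year 0: k_p_x=1.0, q=0.048, term=0.045714
Year 1: k_p_x=0.952, q=0.039, term=0.033676
Year 2: k_p_x=0.914872, q=0.01, term=0.007903
Year 3: k_p_x=0.905723, q=0.05, term=0.037257
A_x = 0.1246


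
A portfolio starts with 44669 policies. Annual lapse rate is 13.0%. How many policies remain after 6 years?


remaining = initial * (1 - lapse)^years
= 44669 * (1 - 0.13)^6
= 44669 * 0.433626
= 19369.6488


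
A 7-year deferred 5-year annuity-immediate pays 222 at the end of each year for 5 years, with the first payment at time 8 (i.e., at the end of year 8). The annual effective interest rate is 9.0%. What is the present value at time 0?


PV at time 7 of the 5-year annuity-immediate:
a_n = 222 * (1-(1+0.09)^(-5))/0.09 = 863.5026
Discount back 7 years to time 0:
PV = 863.5026 * (1+0.09)^(-7)
= 863.5026 * 0.547034
= 472.3655


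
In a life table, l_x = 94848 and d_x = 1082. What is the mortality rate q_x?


q_x = d_x / l_x
= 1082 / 94848
= 0.0114


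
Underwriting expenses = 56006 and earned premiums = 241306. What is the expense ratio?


Expense ratio = expenses / premiums
= 56006 / 241306
= 0.2321


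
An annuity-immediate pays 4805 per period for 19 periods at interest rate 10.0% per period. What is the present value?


PV = PMT * (1 - (1+i)^(-n)) / i
= 4805 * (1 - (1+0.1)^(-19)) / 0.1
= 4805 * (1 - 0.163508) / 0.1
= 4805 * 8.36492
= 40193.441


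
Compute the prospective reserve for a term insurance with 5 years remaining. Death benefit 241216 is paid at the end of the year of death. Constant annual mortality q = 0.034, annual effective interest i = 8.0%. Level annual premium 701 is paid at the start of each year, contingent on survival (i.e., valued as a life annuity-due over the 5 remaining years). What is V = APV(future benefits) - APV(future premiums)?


v = 1/(1+i) = 0.925926
APV(future benefits) per unit = sum_{k=0}^{4} k_p_x * q * v^(k+1) = 0.127503
APV(future benefits) = 241216 * 0.127503 = 30755.859
Life annuity-due factor ä_{x:5} = sum_{k=0}^{4} k_p_x * v^k = 4.050108
APV(future premiums) = 701 * 4.050108 = 2839.1256
V = 30755.859 - 2839.1256
= 27916.7334


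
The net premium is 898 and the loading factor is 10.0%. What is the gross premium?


Gross = net * (1 + loading)
= 898 * (1 + 0.1)
= 898 * 1.1
= 987.8


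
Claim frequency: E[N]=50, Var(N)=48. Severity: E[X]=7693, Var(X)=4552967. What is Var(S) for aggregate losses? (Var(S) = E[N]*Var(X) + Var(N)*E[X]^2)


Var(S) = E[N]*Var(X) + Var(N)*E[X]^2
= 50*4552967 + 48*7693^2
= 227648350 + 2840747952
= 3.0684e+09


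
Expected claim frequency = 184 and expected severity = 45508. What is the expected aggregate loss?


E[S] = E[N] * E[X]
= 184 * 45508
= 8.3735e+06


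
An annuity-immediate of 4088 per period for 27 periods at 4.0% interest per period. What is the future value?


FV = PMT * ((1+i)^n - 1) / i
= 4088 * ((1.04)^27 - 1) / 0.04
= 4088 * (2.883369 - 1) / 0.04
= 192480.2685


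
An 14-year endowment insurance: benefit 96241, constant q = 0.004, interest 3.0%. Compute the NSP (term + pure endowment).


Term component = 4245.4446
Pure endowment = 14_p_x * v^14 * benefit = 0.945433 * 0.661118 * 96241 = 60154.7213
NSP = 64400.1658


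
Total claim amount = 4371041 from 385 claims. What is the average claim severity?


severity = total / number
= 4371041 / 385
= 11353.3532


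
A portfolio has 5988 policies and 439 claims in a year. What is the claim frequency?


frequency = claims / policies
= 439 / 5988
= 0.0733


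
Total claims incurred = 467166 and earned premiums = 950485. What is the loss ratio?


Loss ratio = claims / premiums
= 467166 / 950485
= 0.4915


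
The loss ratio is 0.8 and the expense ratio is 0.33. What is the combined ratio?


Combined ratio = loss ratio + expense ratio
= 0.8 + 0.33
= 1.13


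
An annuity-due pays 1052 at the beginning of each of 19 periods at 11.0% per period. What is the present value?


PV_due = PMT * (1-(1+i)^(-n))/i * (1+i)
PV_immediate = 8246.9375
PV_due = 8246.9375 * 1.11
= 9154.1006


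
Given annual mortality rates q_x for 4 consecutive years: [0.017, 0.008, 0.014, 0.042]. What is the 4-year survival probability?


p_k = 1 - q_k for each year
Survival = product of (1 - q_k)
= 0.983 * 0.992 * 0.986 * 0.958
= 0.9211


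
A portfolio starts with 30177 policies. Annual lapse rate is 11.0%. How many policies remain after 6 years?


remaining = initial * (1 - lapse)^years
= 30177 * (1 - 0.11)^6
= 30177 * 0.496981
= 14997.4044
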